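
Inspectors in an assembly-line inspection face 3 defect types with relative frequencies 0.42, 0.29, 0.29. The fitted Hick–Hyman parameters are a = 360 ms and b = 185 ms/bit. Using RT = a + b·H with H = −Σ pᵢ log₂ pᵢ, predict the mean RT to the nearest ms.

Entropy contributions −pᵢ log₂ pᵢ: 0.5256, 0.5179, 0.5179; sum H = 1.5615 bits.
RT = a + bH = 360 + 185·1.5615 = 648.87 ms.

649 ms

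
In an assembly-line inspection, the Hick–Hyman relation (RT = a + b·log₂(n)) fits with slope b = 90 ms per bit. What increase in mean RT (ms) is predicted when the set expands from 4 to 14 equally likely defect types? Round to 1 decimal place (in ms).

162.7 ms

Only the slope matters, since a is common to both: ΔRT = b·log₂(n₂/n₁).
log₂(14) − log₂(4) = 3.8074 − 2 = 1.8074.
ΔRT = 90 × 1.8074 = 162.662 ms.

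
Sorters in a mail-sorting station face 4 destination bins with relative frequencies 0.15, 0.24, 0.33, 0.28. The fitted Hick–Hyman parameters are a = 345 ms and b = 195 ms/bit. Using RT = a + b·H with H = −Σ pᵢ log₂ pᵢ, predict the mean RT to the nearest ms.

725 ms

H = 0.15·log₂(1/0.15) + 0.24·log₂(1/0.24) + 0.33·log₂(1/0.33) + 0.28·log₂(1/0.28) = 1.9467 bits.
RT = 345 + 195 × 1.9467 = 724.61 ms.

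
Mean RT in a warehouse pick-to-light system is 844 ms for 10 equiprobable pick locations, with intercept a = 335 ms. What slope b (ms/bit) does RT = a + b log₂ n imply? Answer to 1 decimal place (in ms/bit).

log₂(10) = 3.3219 bits.
b = (RT − a)/log₂ n = (844 − 335) / 3.3219 = 153.224 ms/bit.

153.2 ms/bit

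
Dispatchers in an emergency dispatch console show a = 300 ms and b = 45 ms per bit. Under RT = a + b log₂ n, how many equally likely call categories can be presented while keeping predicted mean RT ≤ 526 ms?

32

Information budget: (526 − 300)/45 = 5.0222 bits, so n ≤ 2^5.0222 = 32.497 → at most 32.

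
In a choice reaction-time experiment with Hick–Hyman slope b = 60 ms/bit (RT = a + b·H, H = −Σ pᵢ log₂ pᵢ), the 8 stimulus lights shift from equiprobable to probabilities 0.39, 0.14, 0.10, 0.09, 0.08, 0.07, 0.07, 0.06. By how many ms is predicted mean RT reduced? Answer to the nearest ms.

21 ms

The RT saving is b·ΔH. Equiprobable H₀ = log₂(8) = 3.0000 bits; with the given probabilities H = 2.6439 bits.
b·(H₀ − H) = 60 × (3.0000 − 2.6439) = 21.37 ms.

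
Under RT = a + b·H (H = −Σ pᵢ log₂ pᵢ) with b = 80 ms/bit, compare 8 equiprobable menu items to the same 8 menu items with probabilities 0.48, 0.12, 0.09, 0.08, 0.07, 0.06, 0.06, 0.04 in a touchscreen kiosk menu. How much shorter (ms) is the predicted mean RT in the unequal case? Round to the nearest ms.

The RT saving is b·ΔH. Equiprobable H₀ = log₂(8) = 3.0000 bits; with the given probabilities H = 2.4209 bits.
b·(H₀ − H) = 80 × (3.0000 − 2.4209) = 46.33 ms.

46 ms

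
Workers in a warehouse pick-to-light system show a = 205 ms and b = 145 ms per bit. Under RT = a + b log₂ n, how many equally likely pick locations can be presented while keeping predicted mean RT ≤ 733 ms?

12

145·log₂ n ≤ 733 − 205 = 528, giving log₂ n ≤ 3.6414 and n ≤ 12.479. The largest whole number is 12.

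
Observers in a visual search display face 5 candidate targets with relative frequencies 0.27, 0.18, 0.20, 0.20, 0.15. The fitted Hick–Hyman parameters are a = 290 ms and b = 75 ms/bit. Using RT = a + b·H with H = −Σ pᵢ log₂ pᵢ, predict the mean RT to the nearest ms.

Entropy contributions −pᵢ log₂ pᵢ: 0.5100, 0.4453, 0.4644, 0.4644, 0.4105; sum H = 2.2946 bits.
RT = a + bH = 290 + 75·2.2946 = 462.10 ms.

462 ms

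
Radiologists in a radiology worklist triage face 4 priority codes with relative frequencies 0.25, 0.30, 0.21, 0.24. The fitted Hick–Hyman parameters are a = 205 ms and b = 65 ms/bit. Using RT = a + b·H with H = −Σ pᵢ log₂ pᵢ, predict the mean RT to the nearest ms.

334 ms

Entropy contributions −pᵢ log₂ pᵢ: 0.5000, 0.5211, 0.4728, 0.4941; sum H = 1.9880 bits.
RT = a + bH = 205 + 65·1.9880 = 334.22 ms.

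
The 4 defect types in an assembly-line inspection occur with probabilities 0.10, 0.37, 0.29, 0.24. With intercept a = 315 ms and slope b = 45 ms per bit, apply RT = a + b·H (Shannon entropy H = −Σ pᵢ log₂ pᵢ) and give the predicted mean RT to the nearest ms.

399 ms

Entropy contributions −pᵢ log₂ pᵢ: 0.3322, 0.5307, 0.5179, 0.4941; sum H = 1.8750 bits.
RT = a + bH = 315 + 45·1.8750 = 399.37 ms.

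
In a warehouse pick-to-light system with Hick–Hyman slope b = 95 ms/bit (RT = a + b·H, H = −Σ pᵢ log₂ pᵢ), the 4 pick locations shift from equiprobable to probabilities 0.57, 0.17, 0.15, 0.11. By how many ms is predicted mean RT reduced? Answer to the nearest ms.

The RT saving is b·ΔH. Equiprobable H₀ = log₂(4) = 2.0000 bits; with the given probabilities H = 1.6577 bits.
b·(H₀ − H) = 95 × (2.0000 − 1.6577) = 32.52 ms.

33 ms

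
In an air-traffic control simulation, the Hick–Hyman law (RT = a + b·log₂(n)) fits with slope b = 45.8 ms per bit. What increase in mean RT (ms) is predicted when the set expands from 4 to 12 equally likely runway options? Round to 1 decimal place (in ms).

The intercept a cancels: ΔRT = b·(log₂ n₂ − log₂ n₁) = b·log₂(n₂/n₁).
log₂(12) − log₂(4) = 3.5850 − 2 = 1.5850.
ΔRT = 45.8 × 1.5850 = 72.591 ms.

72.6 ms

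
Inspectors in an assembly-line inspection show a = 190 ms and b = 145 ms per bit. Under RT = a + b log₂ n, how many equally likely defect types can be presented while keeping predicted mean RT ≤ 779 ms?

145·log₂ n ≤ 779 − 190 = 589, giving log₂ n ≤ 4.0621 and n ≤ 16.703. The largest whole number is 16.

16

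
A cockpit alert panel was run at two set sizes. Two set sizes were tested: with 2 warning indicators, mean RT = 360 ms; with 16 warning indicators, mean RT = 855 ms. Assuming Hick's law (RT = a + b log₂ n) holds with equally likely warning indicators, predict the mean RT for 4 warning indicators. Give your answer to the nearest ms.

525 ms

With log₂ n on the abscissa the relation is linear; from the two conditions:
  b = (855 − 360) / (log₂ 16 − log₂ 2) = 495 / (4 − 1) = 165 ms/bit
  a = 360 − 165 × 1 = 195 ms
Then RT(4) = 195 + 165 × log₂ 4 = 195 + 165 × 2 ≈ 525.000 ms.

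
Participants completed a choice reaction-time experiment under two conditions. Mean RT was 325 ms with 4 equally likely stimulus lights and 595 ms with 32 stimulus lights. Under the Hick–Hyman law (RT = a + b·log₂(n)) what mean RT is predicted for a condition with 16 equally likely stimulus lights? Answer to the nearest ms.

With log₂ n on the abscissa the relation is linear; from the two conditions:
  b = (595 − 325) / (log₂ 32 − log₂ 4) = 270 / (5 − 2) = 90 ms/bit
  a = 325 − 90 × 2 = 145 ms
Then RT(16) = 145 + 90 × log₂ 16 = 145 + 90 × 4 ≈ 505.000 ms.

505 ms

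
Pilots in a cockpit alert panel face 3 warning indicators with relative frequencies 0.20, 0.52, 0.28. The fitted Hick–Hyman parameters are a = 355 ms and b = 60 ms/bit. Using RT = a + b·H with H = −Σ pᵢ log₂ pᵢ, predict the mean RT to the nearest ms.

443 ms

Entropy contributions −pᵢ log₂ pᵢ: 0.4644, 0.4906, 0.5142; sum H = 1.4692 bits.
RT = a + bH = 355 + 60·1.4692 = 443.15 ms.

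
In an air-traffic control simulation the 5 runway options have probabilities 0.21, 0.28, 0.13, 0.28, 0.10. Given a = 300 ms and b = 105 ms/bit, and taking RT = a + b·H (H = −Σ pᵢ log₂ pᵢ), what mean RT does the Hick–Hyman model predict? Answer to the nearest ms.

533 ms

H = 0.21·log₂(1/0.21) + 0.28·log₂(1/0.28) + 0.13·log₂(1/0.13) + 0.28·log₂(1/0.28) + 0.10·log₂(1/0.10) = 2.2161 bits.
RT = 300 + 105 × 2.2161 = 532.69 ms.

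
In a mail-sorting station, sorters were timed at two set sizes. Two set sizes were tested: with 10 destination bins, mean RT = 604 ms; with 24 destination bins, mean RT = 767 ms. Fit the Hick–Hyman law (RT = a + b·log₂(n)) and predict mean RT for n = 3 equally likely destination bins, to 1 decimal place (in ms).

379.8 ms

Solve the two-equation system in a and b:
  b = (767 − 604) / (log₂ 24 − log₂ 10) = 163 / (4.5850 − 3.3219) = 129.054 ms/bit
  a = 604 − 129.054 × 3.3219 = 175.291 ms
Then RT(3) = 175.291 + 129.054 × log₂ 3 = 175.291 + 129.054 × 1.5850 ≈ 379.837 ms.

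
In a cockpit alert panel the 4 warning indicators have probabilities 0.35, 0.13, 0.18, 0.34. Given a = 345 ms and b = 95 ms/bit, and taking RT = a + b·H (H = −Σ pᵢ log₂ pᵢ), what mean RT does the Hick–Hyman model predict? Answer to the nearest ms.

524 ms

Entropy contributions −pᵢ log₂ pᵢ: 0.5301, 0.3826, 0.4453, 0.5292; sum H = 1.8872 bits.
RT = a + bH = 345 + 95·1.8872 = 524.29 ms.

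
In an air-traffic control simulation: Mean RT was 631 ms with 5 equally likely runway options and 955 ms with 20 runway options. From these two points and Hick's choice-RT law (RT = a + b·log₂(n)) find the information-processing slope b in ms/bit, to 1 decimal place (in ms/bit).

Slope: b = (955 − 631) / (log₂ 20 − log₂ 5) = 324/2.0000 = 162.000 ms/bit.

162.0 ms/bit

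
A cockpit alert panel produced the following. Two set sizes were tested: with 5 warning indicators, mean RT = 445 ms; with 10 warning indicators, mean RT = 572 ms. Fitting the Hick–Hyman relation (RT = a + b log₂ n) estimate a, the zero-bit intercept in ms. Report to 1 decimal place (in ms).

Slope: b = (572 − 445) / (log₂ 10 − log₂ 5) = 127/1.0000 = 127.000 ms/bit.
a = RT₁ − b·log₂ n₁ = 445 − 127.000 × 2.3219 = 150.115 ms.

150.1 ms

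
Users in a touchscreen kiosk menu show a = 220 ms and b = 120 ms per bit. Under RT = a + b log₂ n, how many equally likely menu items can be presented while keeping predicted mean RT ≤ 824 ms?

32

Set 220 + 120·log₂ n ≤ 824 → log₂ n ≤ (824 − 220)/120 = 5.0333.
So n ≤ 2^5.0333 = 32.748; the largest integer n is 32.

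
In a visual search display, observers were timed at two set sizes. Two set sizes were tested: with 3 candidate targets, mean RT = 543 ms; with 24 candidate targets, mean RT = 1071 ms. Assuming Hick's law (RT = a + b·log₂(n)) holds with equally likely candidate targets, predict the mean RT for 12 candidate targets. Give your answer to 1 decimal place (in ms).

895.0 ms

Solve the two-equation system in a and b:
  b = (1071 − 543) / (log₂ 24 − log₂ 3) = 528 / (4.5850 − 1.5850) = 176.000 ms/bit
  a = 543 − 176.000 × 1.5850 = 264.047 ms
Then RT(12) = 264.047 + 176.000 × log₂ 12 = 264.047 + 176.000 × 3.5850 ≈ 895.000 ms.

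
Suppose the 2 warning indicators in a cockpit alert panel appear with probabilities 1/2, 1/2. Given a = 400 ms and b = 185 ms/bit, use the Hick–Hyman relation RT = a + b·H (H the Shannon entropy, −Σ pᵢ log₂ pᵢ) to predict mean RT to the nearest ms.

585 ms

H = −Σ pᵢ log₂ pᵢ = 0.5·1 + 0.5·1 = 1.000 bits.
RT = 400 + 185 × 1.000 = 585.00 ms.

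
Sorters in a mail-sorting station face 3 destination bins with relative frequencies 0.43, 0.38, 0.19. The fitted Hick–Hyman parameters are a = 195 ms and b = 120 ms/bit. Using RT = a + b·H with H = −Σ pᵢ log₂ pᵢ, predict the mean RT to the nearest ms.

376 ms

H = 0.43·log₂(1/0.43) + 0.38·log₂(1/0.38) + 0.19·log₂(1/0.19) = 1.5092 bits.
RT = 195 + 120 × 1.5092 = 376.11 ms.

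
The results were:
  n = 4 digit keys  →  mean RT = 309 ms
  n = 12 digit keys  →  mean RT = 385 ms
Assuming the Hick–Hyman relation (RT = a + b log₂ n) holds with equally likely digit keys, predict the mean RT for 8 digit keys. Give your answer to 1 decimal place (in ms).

357.0 ms

Solve the two-equation system in a and b:
  b = (385 − 309) / (log₂ 12 − log₂ 4) = 76 / (3.5850 − 2) = 47.951 ms/bit
  a = 309 − 47.951 × 2 = 213.099 ms
Then RT(8) = 213.099 + 47.951 × log₂ 8 = 213.099 + 47.951 × 3 ≈ 356.951 ms.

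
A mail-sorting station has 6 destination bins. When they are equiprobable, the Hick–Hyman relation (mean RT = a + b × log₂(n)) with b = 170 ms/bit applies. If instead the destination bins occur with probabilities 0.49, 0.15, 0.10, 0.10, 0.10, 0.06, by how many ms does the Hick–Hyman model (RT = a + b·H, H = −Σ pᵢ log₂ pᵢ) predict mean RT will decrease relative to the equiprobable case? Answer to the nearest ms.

The RT saving is b·ΔH. Equiprobable H₀ = log₂(6) = 2.5850 bits; with the given probabilities H = 2.1549 bits.
b·(H₀ − H) = 170 × (2.5850 − 2.1549) = 73.10 ms.

73 ms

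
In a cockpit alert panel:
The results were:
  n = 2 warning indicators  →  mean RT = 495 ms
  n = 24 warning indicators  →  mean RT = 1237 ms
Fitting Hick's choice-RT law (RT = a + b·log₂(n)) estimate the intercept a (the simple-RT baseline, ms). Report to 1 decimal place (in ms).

Slope: b = (1237 − 495) / (log₂ 24 − log₂ 2) = 742/3.5850 = 206.976 ms/bit.
Intercept: a = 495 − 206.976·log₂(2) = 288.024 ms.

288.0 ms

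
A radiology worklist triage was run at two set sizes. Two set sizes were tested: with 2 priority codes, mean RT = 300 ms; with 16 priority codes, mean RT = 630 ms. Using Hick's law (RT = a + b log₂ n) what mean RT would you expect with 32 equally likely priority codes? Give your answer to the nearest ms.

With log₂ n on the abscissa the relation is linear; from the two conditions:
  b = (630 − 300) / (log₂ 16 − log₂ 2) = 330 / (4 − 1) = 110 ms/bit
  a = 300 − 110 × 1 = 190 ms
Then RT(32) = 190 + 110 × log₂ 32 = 190 + 110 × 5 ≈ 740.000 ms.

740 ms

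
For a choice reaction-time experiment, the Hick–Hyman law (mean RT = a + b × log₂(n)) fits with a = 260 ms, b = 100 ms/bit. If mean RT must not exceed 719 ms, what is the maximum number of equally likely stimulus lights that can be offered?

Information budget: (719 − 260)/100 = 4.5900 bits, so n ≤ 2^4.5900 = 24.084 → at most 24.

24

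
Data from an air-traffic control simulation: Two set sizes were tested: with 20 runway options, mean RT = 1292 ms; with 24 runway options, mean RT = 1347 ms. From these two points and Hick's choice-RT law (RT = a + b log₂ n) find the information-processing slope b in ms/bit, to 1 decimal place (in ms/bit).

209.1 ms/bit

Slope: b = (1347 − 1292) / (log₂ 24 − log₂ 20) = 55/0.2630 = 209.098 ms/bit.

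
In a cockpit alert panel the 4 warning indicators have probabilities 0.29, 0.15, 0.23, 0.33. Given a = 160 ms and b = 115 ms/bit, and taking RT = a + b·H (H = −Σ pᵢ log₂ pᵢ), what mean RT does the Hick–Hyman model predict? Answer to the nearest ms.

H = 0.29·log₂(1/0.29) + 0.15·log₂(1/0.15) + 0.23·log₂(1/0.23) + 0.33·log₂(1/0.33) = 1.9439 bits.
RT = 160 + 115 × 1.9439 = 383.55 ms.

384 ms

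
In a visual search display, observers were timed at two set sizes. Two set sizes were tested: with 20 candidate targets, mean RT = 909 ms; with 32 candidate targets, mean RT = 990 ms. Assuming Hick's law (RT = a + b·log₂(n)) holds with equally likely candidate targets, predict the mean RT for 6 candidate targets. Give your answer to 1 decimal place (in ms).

701.5 ms

Solve the two-equation system in a and b:
  b = (990 − 909) / (log₂ 32 − log₂ 20) = 81 / (5 − 4.3219) = 119.456 ms/bit
  a = 909 − 119.456 × 4.3219 = 392.718 ms
Then RT(6) = 392.718 + 119.456 × log₂ 6 = 392.718 + 119.456 × 2.5850 ≈ 701.508 ms.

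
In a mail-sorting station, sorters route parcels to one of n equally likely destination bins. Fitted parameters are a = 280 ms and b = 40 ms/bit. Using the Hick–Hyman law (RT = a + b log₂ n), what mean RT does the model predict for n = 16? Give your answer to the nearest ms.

log₂(16) = 4 bits, so RT = 280 + 40 × 4 ≈ 440.000 ms.

440 ms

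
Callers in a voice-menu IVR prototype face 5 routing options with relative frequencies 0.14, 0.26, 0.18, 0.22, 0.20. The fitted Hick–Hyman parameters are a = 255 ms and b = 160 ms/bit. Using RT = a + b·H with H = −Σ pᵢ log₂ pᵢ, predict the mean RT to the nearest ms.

H = 0.14·log₂(1/0.14) + 0.26·log₂(1/0.26) + 0.18·log₂(1/0.18) + 0.22·log₂(1/0.22) + 0.20·log₂(1/0.20) = 2.2927 bits.
RT = 255 + 160 × 2.2927 = 621.83 ms.

622 ms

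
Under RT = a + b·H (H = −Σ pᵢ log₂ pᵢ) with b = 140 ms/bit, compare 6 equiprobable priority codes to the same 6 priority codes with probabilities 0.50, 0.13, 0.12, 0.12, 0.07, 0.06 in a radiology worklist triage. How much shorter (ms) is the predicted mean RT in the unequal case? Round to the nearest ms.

The RT saving is b·ΔH. Equiprobable H₀ = log₂(6) = 2.5850 bits; with the given probabilities H = 2.1289 bits.
b·(H₀ − H) = 140 × (2.5850 − 2.1289) = 63.85 ms.

64 ms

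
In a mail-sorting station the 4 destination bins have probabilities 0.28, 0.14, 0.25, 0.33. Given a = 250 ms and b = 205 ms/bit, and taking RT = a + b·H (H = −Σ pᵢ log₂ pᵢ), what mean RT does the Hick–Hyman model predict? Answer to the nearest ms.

Entropy contributions −pᵢ log₂ pᵢ: 0.5142, 0.3971, 0.5000, 0.5278; sum H = 1.9392 bits.
RT = a + bH = 250 + 205·1.9392 = 647.53 ms.

648 ms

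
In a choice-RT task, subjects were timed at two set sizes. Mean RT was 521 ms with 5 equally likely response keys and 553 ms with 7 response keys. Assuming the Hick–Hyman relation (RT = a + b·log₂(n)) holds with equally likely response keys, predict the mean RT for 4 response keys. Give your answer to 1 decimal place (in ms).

499.8 ms

RT is linear in log₂ n, so two points fix the line:
  b = (553 − 521) / (log₂ 7 − log₂ 5) = 32 / (2.8074 − 2.3219) = 65.921 ms/bit
  a = 521 − 65.921 × 2.3219 = 367.935 ms
Then RT(4) = 367.935 + 65.921 × log₂ 4 = 367.935 + 65.921 × 2 ≈ 499.778 ms.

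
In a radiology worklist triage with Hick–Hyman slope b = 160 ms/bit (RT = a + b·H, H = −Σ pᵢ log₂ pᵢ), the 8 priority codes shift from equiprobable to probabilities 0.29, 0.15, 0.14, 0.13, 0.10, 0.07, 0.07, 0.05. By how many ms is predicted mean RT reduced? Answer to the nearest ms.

Equiprobable entropy H₀ = log₂ 8 = 3.0000 bits.
Skewed entropy H = −Σ pᵢ log₂ pᵢ = 2.7936 bits.
ΔRT = b·(H₀ − H) = 160 × 0.2064 = 33.02 ms.

33 ms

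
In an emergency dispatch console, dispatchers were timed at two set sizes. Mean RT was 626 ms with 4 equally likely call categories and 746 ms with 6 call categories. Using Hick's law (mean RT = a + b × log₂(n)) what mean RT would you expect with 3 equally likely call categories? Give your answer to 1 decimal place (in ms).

RT is linear in log₂ n, so two points fix the line:
  b = (746 − 626) / (log₂ 6 − log₂ 4) = 120 / (2.5850 − 2) = 205.141 ms/bit
  a = 626 − 205.141 × 2 = 215.717 ms
Then RT(3) = 215.717 + 205.141 × log₂ 3 = 215.717 + 205.141 × 1.5850 ≈ 540.859 ms.

540.9 ms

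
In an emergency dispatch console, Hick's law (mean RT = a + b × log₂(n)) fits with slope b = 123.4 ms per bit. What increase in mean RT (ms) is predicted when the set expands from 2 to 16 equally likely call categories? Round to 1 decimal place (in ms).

370.2 ms

Only the slope matters, since a is common to both: ΔRT = b·log₂(n₂/n₁).
log₂(16) − log₂(2) = log₂(16/2) = log₂(8) = 3.
ΔRT = 123.4 × 3.0000 = 370.200 ms.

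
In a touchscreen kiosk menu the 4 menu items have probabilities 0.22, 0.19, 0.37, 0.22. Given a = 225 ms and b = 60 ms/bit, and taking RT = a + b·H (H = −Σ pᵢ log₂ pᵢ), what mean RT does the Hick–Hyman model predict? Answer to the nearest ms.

Entropy contributions −pᵢ log₂ pᵢ: 0.4806, 0.4552, 0.5307, 0.4806; sum H = 1.9471 bits.
RT = a + bH = 225 + 60·1.9471 = 341.83 ms.

342 ms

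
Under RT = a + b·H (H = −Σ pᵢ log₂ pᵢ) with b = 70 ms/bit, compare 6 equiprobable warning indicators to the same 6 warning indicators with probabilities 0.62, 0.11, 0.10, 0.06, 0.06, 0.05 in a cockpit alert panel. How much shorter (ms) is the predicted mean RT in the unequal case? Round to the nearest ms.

Equiprobable entropy H₀ = log₂ 6 = 2.5850 bits.
Skewed entropy H = −Σ pᵢ log₂ pᵢ = 1.8132 bits.
ΔRT = b·(H₀ − H) = 70 × 0.7717 = 54.02 ms.

54 ms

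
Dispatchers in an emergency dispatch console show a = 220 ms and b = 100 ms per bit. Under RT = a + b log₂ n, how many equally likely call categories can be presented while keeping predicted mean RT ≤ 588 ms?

Information budget: (588 − 220)/100 = 3.6800 bits, so n ≤ 2^3.6800 = 12.817 → at most 12.

12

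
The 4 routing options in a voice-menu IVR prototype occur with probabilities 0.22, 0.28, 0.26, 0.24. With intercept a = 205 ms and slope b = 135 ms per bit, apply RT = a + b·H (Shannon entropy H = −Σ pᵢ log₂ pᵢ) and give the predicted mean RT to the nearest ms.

H = 0.22·log₂(1/0.22) + 0.28·log₂(1/0.28) + 0.26·log₂(1/0.26) + 0.24·log₂(1/0.24) = 1.9942 bits.
RT = 205 + 135 × 1.9942 = 474.22 ms.

474 ms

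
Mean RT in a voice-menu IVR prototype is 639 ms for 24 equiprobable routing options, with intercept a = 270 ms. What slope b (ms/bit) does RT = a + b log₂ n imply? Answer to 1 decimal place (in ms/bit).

80.5 ms/bit

24 alternatives carry log₂ 24 = 4.5850 bits; the choice cost is 639 − 270 = 369 ms, so b = 369/4.5850 = 80.480 ms/bit.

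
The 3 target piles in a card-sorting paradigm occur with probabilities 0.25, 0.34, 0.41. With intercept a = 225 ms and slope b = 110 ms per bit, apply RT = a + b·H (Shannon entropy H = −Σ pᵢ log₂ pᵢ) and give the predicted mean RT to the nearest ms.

396 ms

H = 0.25·log₂(1/0.25) + 0.34·log₂(1/0.34) + 0.41·log₂(1/0.41) = 1.5566 bits.
RT = 225 + 110 × 1.5566 = 396.22 ms.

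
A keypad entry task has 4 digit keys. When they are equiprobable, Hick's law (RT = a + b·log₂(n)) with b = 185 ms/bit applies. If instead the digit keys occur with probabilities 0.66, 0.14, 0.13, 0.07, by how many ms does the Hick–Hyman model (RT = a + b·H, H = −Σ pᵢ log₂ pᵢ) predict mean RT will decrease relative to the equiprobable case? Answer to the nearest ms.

103 ms

Equiprobable entropy H₀ = log₂ 4 = 2.0000 bits.
Skewed entropy H = −Σ pᵢ log₂ pᵢ = 1.4440 bits.
ΔRT = b·(H₀ − H) = 185 × 0.5560 = 102.87 ms.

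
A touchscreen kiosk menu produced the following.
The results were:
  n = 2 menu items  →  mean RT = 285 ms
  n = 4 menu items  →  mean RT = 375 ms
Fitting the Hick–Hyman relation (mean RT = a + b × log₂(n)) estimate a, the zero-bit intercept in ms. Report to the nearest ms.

195 ms

Slope: b = (375 − 285) / (log₂ 4 − log₂ 2) = 90/1.0000 = 90 ms/bit.
a = RT₁ − b·log₂ n₁ = 285 − 90 × 1 = 195.000 ms.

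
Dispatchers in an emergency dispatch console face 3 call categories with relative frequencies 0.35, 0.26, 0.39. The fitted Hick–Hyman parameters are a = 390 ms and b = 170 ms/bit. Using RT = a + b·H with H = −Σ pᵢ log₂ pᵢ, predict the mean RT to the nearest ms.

656 ms

H = 0.35·log₂(1/0.35) + 0.26·log₂(1/0.26) + 0.39·log₂(1/0.39) = 1.5652 bits.
RT = 390 + 170 × 1.5652 = 656.08 ms.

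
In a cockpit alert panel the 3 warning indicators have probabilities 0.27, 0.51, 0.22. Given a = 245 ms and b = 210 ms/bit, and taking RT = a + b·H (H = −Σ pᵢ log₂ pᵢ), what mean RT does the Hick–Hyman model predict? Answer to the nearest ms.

H = 0.27·log₂(1/0.27) + 0.51·log₂(1/0.51) + 0.22·log₂(1/0.22) = 1.4860 bits.
RT = 245 + 210 × 1.4860 = 557.07 ms.

557 ms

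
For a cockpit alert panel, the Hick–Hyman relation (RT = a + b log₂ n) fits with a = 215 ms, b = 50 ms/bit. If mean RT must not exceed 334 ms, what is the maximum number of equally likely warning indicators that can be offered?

5

50·log₂ n ≤ 334 − 215 = 119, giving log₂ n ≤ 2.3800 and n ≤ 5.205. The largest whole number is 5.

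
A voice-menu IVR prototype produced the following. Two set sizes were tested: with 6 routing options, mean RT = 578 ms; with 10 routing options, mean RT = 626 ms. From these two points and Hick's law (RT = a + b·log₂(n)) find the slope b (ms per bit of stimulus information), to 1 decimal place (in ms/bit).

65.1 ms/bit

The slope on a log₂ axis is (626 − 578) / (3.3219 − 2.5850) = 65.132 ms/bit.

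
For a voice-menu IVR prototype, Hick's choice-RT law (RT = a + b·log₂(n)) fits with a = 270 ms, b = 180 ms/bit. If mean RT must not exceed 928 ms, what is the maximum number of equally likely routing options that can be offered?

12

Information budget: (928 − 270)/180 = 3.6556 bits, so n ≤ 2^3.6556 = 12.602 → at most 12.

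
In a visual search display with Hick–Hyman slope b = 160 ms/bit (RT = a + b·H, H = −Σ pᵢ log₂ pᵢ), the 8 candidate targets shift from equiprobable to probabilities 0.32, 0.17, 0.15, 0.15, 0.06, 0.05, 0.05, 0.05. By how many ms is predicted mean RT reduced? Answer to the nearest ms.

52 ms

Equiprobable entropy H₀ = log₂ 8 = 3.0000 bits.
Skewed entropy H = −Σ pᵢ log₂ pᵢ = 2.6735 bits.
ΔRT = b·(H₀ − H) = 160 × 0.3265 = 52.23 ms.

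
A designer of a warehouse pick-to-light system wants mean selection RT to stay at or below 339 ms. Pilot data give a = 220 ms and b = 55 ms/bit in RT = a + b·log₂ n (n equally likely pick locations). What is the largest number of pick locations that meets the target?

55·log₂ n ≤ 339 − 220 = 119, giving log₂ n ≤ 2.1636 and n ≤ 4.480. The largest whole number is 4.

4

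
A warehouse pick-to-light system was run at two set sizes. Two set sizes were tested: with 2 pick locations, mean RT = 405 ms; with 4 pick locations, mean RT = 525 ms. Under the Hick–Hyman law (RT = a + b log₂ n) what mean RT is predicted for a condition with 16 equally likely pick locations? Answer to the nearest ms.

765 ms

Fit slope and intercept:
  b = (525 − 405) / (log₂ 4 − log₂ 2) = 120 / (2 − 1) = 120 ms/bit
  a = 405 − 120 × 1 = 285 ms
Then RT(16) = 285 + 120 × log₂ 16 = 285 + 120 × 4 ≈ 765.000 ms.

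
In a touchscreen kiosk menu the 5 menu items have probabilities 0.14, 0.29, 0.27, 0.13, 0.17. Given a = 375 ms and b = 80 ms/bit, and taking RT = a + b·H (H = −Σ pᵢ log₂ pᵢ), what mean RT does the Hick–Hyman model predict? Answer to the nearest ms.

554 ms

Entropy contributions −pᵢ log₂ pᵢ: 0.3971, 0.5179, 0.5100, 0.3826, 0.4346; sum H = 2.2423 bits.
RT = a + bH = 375 + 80·2.2423 = 554.38 ms.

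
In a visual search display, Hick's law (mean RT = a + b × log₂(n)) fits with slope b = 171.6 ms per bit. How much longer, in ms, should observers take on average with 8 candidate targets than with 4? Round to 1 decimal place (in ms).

ΔRT = (a + b log₂ n₂) − (a + b log₂ n₁) = b·(log₂ n₂ − log₂ n₁).
log₂(8) − log₂(4) = log₂(8/4) = log₂(2) = 1.
ΔRT = 171.6 × 1.0000 = 171.600 ms.

171.6 ms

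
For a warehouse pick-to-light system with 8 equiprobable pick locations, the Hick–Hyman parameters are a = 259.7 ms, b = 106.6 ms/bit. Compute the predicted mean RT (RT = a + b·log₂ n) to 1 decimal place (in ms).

log₂(8) = 3 bits, so RT = 259.7 + 106.6 × 3 ≈ 579.500 ms.

579.5 ms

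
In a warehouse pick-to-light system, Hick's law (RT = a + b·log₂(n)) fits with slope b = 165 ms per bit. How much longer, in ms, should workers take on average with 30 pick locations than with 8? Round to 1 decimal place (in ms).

314.6 ms

ΔRT = (a + b log₂ n₂) − (a + b log₂ n₁) = b·(log₂ n₂ − log₂ n₁).
log₂(30) − log₂(8) = 4.9069 − 3 = 1.9069.
ΔRT = 165 × 1.9069 = 314.637 ms.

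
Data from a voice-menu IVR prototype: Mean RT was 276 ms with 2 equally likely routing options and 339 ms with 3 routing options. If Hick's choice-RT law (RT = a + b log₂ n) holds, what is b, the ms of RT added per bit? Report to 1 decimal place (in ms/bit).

107.7 ms/bit

Slope: b = (339 − 276) / (log₂ 3 − log₂ 2) = 63/0.5850 = 107.699 ms/bit.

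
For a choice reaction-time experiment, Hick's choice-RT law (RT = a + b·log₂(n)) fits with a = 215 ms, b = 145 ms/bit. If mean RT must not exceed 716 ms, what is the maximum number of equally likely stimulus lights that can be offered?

145·log₂ n ≤ 716 − 215 = 501, giving log₂ n ≤ 3.4552 and n ≤ 10.968. The largest whole number is 10.

10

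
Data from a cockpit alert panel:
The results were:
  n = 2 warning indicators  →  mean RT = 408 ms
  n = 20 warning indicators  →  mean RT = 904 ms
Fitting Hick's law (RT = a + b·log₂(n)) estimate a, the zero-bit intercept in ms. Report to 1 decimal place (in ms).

258.7 ms

Slope: b = (904 − 408) / (log₂ 20 − log₂ 2) = 496/3.3219 = 149.311 ms/bit.
Intercept: a = 408 − 149.311·log₂(2) = 258.689 ms.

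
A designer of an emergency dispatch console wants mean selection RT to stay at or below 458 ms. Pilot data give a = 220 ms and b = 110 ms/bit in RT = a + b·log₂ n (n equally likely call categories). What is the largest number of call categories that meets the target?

110·log₂ n ≤ 458 − 220 = 238, giving log₂ n ≤ 2.1636 and n ≤ 4.480. The largest whole number is 4.

4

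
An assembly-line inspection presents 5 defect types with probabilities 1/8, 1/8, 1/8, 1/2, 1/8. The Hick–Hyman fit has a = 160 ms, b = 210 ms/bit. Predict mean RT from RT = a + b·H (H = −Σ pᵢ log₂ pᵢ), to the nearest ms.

580 ms

Each term −pᵢ log₂ pᵢ: 0.125·3 + 0.125·3 + 0.125·3 + 0.5·1 + 0.125·3; summed, H = 2.000 bits.
Mean RT = a + bH = 160 + 210·2.000 = 580.00 ms.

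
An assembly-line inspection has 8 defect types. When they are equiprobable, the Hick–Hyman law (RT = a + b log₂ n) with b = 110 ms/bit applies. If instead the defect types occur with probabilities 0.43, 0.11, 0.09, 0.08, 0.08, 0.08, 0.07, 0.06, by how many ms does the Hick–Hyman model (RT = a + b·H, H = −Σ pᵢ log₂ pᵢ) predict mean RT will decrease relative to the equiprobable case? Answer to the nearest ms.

47 ms

The RT saving is b·ΔH. Equiprobable H₀ = log₂(8) = 3.0000 bits; with the given probabilities H = 2.5731 bits.
b·(H₀ − H) = 110 × (3.0000 − 2.5731) = 46.96 ms.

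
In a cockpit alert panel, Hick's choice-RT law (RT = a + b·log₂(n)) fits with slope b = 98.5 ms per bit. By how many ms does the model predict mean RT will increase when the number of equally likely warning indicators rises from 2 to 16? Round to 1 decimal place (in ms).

295.5 ms

The intercept a cancels: ΔRT = b·(log₂ n₂ − log₂ n₁) = b·log₂(n₂/n₁).
log₂(16) − log₂(2) = log₂(16/2) = log₂(8) = 3.
ΔRT = 98.5 × 3.0000 = 295.500 ms.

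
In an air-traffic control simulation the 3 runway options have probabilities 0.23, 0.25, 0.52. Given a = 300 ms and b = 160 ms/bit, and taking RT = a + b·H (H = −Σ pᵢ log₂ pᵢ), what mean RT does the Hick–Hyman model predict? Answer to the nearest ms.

Entropy contributions −pᵢ log₂ pᵢ: 0.4877, 0.5000, 0.4906; sum H = 1.4782 bits.
RT = a + bH = 300 + 160·1.4782 = 536.52 ms.

537 ms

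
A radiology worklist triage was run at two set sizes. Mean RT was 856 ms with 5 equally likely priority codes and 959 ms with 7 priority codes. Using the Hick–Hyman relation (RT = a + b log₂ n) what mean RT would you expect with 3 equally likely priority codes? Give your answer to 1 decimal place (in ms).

Solve the two-equation system in a and b:
  b = (959 − 856) / (log₂ 7 − log₂ 5) = 103 / (2.8074 − 2.3219) = 212.184 ms/bit
  a = 856 − 212.184 × 2.3219 = 363.323 ms
Then RT(3) = 363.323 + 212.184 × log₂ 3 = 363.323 + 212.184 × 1.5850 ≈ 699.627 ms.

699.6 ms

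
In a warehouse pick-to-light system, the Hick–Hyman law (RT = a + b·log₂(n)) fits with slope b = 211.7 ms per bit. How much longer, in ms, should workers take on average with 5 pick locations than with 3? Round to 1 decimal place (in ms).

ΔRT = (a + b log₂ n₂) − (a + b log₂ n₁) = b·(log₂ n₂ − log₂ n₁).
log₂(5) − log₂(3) = 2.3219 − 1.5850 = 0.7370.
ΔRT = 211.7 × 0.7370 = 156.016 ms.

156.0 ms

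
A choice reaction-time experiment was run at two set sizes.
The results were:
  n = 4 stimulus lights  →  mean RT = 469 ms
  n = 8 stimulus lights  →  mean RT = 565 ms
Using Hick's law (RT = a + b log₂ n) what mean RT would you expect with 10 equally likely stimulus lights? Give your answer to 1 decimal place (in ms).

RT is linear in log₂ n, so two points fix the line:
  b = (565 − 469) / (log₂ 8 − log₂ 4) = 96 / (3 − 2) = 96.000 ms/bit
  a = 469 − 96.000 × 2 = 277.000 ms
Then RT(10) = 277.000 + 96.000 × log₂ 10 = 277.000 + 96.000 × 3.3219 ≈ 595.905 ms.

595.9 ms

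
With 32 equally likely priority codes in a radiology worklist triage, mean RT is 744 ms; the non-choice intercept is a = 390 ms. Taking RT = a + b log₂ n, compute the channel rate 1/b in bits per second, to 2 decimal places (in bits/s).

Choice component = 744 − 390 = 354 ms over log₂(32) = 5 bits.
b = 354 / 5 = 70.800 ms/bit, so 1/b = 14.124 bits/s.

14.12 bits/s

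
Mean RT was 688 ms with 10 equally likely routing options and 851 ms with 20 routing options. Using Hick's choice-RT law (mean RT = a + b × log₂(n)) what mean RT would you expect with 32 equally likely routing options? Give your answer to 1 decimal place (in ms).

961.5 ms

With log₂ n on the abscissa the relation is linear; from the two conditions:
  b = (851 − 688) / (log₂ 20 − log₂ 10) = 163 / (4.3219 − 3.3219) = 163.000 ms/bit
  a = 688 − 163.000 × 3.3219 = 146.526 ms
Then RT(32) = 146.526 + 163.000 × log₂ 32 = 146.526 + 163.000 × 5 ≈ 961.526 ms.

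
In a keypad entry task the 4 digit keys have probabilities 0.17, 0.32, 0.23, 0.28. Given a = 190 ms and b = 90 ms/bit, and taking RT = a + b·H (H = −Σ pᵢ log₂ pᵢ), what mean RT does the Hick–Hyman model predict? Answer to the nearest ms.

367 ms

Entropy contributions −pᵢ log₂ pᵢ: 0.4346, 0.5260, 0.4877, 0.5142; sum H = 1.9625 bits.
RT = a + bH = 190 + 90·1.9625 = 366.63 ms.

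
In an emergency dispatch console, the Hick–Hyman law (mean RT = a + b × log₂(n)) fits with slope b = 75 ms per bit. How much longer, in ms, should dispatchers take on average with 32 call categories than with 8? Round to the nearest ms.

The intercept a cancels: ΔRT = b·(log₂ n₂ − log₂ n₁) = b·log₂(n₂/n₁).
log₂(32) − log₂(8) = log₂(32/8) = log₂(4) = 2.
ΔRT = 75 × 2.0000 = 150.000 ms.

150 ms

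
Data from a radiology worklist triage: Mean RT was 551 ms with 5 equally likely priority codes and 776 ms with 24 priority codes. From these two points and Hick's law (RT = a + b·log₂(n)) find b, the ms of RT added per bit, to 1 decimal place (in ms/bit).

Slope: b = (776 − 551) / (log₂ 24 − log₂ 5) = 225/2.2630 = 99.424 ms/bit.

99.4 ms/bit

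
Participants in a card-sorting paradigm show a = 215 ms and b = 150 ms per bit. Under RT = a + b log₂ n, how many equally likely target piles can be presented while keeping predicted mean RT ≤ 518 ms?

150·log₂ n ≤ 518 − 215 = 303, giving log₂ n ≤ 2.0200 and n ≤ 4.056. The largest whole number is 4.

4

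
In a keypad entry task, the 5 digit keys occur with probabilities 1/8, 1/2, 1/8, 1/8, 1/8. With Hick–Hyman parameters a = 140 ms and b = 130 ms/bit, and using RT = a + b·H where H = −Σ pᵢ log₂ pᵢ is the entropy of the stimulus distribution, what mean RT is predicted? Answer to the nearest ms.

400 ms

H = −Σ pᵢ log₂ pᵢ = 0.125·3 + 0.5·1 + 0.125·3 + 0.125·3 + 0.125·3 = 2.000 bits.
RT = 140 + 130 × 2.000 = 400.00 ms.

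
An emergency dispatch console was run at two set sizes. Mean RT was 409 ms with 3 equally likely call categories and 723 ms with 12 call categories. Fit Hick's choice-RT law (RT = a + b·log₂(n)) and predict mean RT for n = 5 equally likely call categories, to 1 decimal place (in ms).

524.7 ms

With log₂ n on the abscissa the relation is linear; from the two conditions:
  b = (723 − 409) / (log₂ 12 − log₂ 3) = 314 / (3.5850 − 1.5850) = 157.000 ms/bit
  a = 409 − 157.000 × 1.5850 = 160.161 ms
Then RT(5) = 160.161 + 157.000 × log₂ 5 = 160.161 + 157.000 × 2.3219 ≈ 524.704 ms.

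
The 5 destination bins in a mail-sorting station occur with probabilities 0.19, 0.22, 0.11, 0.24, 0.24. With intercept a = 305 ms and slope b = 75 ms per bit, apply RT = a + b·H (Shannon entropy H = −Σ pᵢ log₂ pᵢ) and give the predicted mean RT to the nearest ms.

476 ms

H = 0.19·log₂(1/0.19) + 0.22·log₂(1/0.22) + 0.11·log₂(1/0.11) + 0.24·log₂(1/0.24) + 0.24·log₂(1/0.24) = 2.2744 bits.
RT = 305 + 75 × 2.2744 = 475.58 ms.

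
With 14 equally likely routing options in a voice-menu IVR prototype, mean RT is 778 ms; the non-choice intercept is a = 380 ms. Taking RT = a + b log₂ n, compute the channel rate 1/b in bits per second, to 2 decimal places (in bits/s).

b = (778 − 380)/log₂ 14 = 398/3.8074 = 104.535 ms per bit = 0.10453 s/bit; the reciprocal is 9.566 bits/s.

9.57 bits/s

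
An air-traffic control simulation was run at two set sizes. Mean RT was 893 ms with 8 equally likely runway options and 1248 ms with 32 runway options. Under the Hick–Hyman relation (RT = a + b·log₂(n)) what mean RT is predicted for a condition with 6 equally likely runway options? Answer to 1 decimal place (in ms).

819.3 ms

Fit slope and intercept:
  b = (1248 − 893) / (log₂ 32 − log₂ 8) = 355 / (5 − 3) = 177.500 ms/bit
  a = 893 − 177.500 × 3 = 360.500 ms
Then RT(6) = 360.500 + 177.500 × log₂ 6 = 360.500 + 177.500 × 2.5850 ≈ 819.331 ms.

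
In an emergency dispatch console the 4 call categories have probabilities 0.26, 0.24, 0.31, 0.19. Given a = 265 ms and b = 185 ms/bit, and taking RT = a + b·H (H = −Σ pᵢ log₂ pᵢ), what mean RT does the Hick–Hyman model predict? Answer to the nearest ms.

631 ms

Entropy contributions −pᵢ log₂ pᵢ: 0.5053, 0.4941, 0.5238, 0.4552; sum H = 1.9784 bits.
RT = a + bH = 265 + 185·1.9784 = 631.01 ms.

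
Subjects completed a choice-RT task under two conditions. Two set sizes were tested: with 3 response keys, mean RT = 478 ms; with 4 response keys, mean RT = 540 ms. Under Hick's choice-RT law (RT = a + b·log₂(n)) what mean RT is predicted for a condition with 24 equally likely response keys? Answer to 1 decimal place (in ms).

Solve the two-equation system in a and b:
  b = (540 − 478) / (log₂ 4 − log₂ 3) = 62 / (2 − 1.5850) = 149.384 ms/bit
  a = 478 − 149.384 × 1.5850 = 241.232 ms
Then RT(24) = 241.232 + 149.384 × log₂ 24 = 241.232 + 149.384 × 4.5850 ≈ 926.152 ms.

926.2 ms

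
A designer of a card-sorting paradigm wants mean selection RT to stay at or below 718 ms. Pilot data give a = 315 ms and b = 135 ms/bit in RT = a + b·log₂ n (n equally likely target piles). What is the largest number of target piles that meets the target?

7

135·log₂ n ≤ 718 − 315 = 403, giving log₂ n ≤ 2.9852 and n ≤ 7.918. The largest whole number is 7.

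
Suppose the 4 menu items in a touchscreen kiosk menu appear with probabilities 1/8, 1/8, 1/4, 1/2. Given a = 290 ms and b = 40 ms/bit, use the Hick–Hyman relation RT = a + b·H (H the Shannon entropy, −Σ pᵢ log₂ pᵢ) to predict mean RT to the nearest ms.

360 ms

H = −Σ pᵢ log₂ pᵢ = 0.125·3 + 0.125·3 + 0.25·2 + 0.5·1 = 1.750 bits.
RT = 290 + 40 × 1.750 = 360.00 ms.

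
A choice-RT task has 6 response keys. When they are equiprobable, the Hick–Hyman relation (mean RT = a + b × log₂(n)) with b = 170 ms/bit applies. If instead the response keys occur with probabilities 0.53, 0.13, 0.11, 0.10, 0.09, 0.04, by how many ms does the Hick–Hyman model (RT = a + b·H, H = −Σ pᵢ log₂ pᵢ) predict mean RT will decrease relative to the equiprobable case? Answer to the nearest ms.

91 ms

Equiprobable entropy H₀ = log₂ 6 = 2.5850 bits.
Skewed entropy H = −Σ pᵢ log₂ pᵢ = 2.0490 bits.
ΔRT = b·(H₀ − H) = 170 × 0.5360 = 91.12 ms.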